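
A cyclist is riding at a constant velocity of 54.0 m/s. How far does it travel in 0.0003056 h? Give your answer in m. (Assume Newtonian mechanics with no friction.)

t = 0.0003056 h × 3600.0 = 1.10016 s
d = v × t = 54.0 × 1.10016 = 59.41 m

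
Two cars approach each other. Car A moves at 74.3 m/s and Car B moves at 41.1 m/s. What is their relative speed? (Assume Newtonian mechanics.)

v_rel = v_A + v_B = 74.3 + 41.1 = 115.4 m/s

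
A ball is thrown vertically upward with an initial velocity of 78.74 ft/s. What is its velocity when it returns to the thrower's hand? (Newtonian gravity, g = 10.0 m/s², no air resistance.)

By conservation of energy (no air resistance), the ball returns to the throw height with the same speed as launch, but directed downward.
|v_ground| = v₀ = 78.74 ft/s
v_ground = 78.74 ft/s (downward)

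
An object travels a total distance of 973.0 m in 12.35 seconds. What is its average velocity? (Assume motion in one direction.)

v_avg = Δd / Δt = 973.0 / 12.35 = 78.79 m/s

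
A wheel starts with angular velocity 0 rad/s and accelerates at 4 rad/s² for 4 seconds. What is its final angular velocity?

ω = ω₀ + αt = 0 + 4 × 4 = 16 rad/s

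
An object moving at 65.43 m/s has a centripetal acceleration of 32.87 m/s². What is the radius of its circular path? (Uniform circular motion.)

r = v²/a_c = 65.43²/32.87 = 130.24 m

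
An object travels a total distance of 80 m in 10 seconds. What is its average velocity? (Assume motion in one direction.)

v_avg = Δd / Δt = 80 / 10 = 8.0 m/s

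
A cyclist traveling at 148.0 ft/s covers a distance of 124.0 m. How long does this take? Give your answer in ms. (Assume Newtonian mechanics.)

v = 148.0 ft/s × 0.3048 = 45.1104 m/s
t = d / v = 124.0 / 45.1104 = 2.74881 s
t = 2.74881 s / 0.001 = 2749 ms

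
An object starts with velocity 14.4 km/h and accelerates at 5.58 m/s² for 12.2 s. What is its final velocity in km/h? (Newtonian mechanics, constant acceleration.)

v₀ = 14.4 km/h × 0.2777777777777778 = 4.0 m/s
v = v₀ + a × t = 4.0 + 5.58 × 12.2 = 72.076 m/s
v = 72.076 m/s / 0.2777777777777778 = 259.5 km/h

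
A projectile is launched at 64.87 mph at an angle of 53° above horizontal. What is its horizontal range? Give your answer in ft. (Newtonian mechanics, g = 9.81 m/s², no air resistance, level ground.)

v₀ = 64.87 mph × 0.44704 = 28.9995 m/s
R = v₀² × sin(2θ) / g = 28.9995² × sin(2 × 53°) / 9.81 = 840.971 × 0.961262 / 9.81 = 82.405 m
R = 82.405 m / 0.3048 = 270.4 ft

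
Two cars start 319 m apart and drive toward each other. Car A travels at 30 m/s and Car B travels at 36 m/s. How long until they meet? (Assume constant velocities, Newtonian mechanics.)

Combined speed: v_combined = 30 + 36 = 66 m/s
Time to meet: t = d/v_combined = 319/66 = 4.83 s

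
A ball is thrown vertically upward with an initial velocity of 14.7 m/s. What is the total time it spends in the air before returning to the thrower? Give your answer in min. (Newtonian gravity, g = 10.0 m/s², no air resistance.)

t_total = 2 × v₀ / g = 2 × 14.7 / 10.0 = 2.94 s
t_total = 2.94 s / 60.0 = 0.049 min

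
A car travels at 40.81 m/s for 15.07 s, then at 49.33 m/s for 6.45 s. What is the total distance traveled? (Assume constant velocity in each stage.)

d₁ = v₁t₁ = 40.81 × 15.07 = 615.0067 m
d₂ = v₂t₂ = 49.33 × 6.45 = 318.1785 m
d_total = 615.0067 + 318.1785 = 933.19 m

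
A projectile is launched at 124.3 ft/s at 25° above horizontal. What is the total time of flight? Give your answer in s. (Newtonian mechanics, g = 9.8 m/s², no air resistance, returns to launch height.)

v₀ = 124.3 ft/s × 0.3048 = 37.8866 m/s
T = 2 × v₀ × sin(θ) / g = 2 × 37.8866 × sin(25°) / 9.8 = 2 × 37.8866 × 0.422618 / 9.8 = 3.268 s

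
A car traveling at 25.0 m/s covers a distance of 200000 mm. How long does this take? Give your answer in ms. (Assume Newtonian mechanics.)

d = 200000 mm × 0.001 = 200.0 m
t = d / v = 200.0 / 25.0 = 8.0 s
t = 8.0 s / 0.001 = 8000 ms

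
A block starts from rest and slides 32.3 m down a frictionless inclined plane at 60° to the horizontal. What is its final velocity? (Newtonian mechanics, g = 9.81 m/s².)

a = g sin(θ) = 9.81 × sin(60°) = 8.4957 m/s²
v = √(2ad) = √(2 × 8.4957 × 32.3) = 23.43 m/s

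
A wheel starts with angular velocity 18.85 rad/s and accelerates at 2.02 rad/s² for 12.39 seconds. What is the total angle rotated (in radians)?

θ = ω₀t + ½αt² = 18.85×12.39 + ½×2.02×12.39² = 388.6 rad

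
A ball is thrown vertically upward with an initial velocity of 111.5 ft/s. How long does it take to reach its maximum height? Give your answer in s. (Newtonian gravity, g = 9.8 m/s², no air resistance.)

v₀ = 111.5 ft/s × 0.3048 = 33.9852 m/s
t_up = v₀ / g = 33.9852 / 9.8 = 3.468 s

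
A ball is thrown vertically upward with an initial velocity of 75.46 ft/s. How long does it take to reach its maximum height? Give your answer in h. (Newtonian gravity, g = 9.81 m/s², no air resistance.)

v₀ = 75.46 ft/s × 0.3048 = 23.0002 m/s
t_up = v₀ / g = 23.0002 / 9.81 = 2.34457 s
t_up = 2.34457 s / 3600.0 = 0.0006513 h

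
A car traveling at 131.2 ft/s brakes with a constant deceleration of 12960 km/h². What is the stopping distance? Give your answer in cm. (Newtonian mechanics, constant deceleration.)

v₀ = 131.2 ft/s × 0.3048 = 39.9898 m/s
a = 12960 km/h² × 7.716049382716049e-05 = 1.0 m/s²
d = v₀² / (2a) = 39.9898² / (2 × 1.0) = 1599.18 / 2.0 = 799.59 m
d = 799.59 m / 0.01 = 79960 cm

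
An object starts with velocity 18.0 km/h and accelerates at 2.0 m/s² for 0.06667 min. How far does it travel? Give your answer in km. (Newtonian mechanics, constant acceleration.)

v₀ = 18.0 km/h × 0.2777777777777778 = 5.0 m/s
t = 0.06667 min × 60.0 = 4.0002 s
d = v₀ × t + ½ × a × t² = 5.0 × 4.0002 + 0.5 × 2.0 × 4.0002² = 36.0026 m
d = 36.0026 m / 1000.0 = 0.036 km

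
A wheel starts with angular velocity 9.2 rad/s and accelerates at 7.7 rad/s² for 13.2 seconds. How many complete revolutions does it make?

θ = ω₀t + ½αt² = 9.2×13.2 + ½×7.7×13.2² = 792.264 rad
Total revolutions = θ/(2π) = 792.264/(2π) = 126.09
Complete revolutions = ⌊126.09⌋ = 126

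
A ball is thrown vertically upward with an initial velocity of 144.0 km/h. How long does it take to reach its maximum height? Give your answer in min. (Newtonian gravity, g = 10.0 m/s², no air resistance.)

v₀ = 144.0 km/h × 0.2777777777777778 = 40.0 m/s
t_up = v₀ / g = 40.0 / 10.0 = 4.0 s
t_up = 4.0 s / 60.0 = 0.06667 min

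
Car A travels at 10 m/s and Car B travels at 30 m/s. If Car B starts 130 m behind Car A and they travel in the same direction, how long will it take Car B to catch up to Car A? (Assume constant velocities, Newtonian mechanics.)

Relative speed: v_rel = 30 - 10 = 20 m/s
Time to catch: t = d₀/v_rel = 130/20 = 6.5 s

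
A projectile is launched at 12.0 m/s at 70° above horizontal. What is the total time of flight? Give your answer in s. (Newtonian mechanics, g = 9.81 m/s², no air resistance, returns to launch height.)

T = 2 × v₀ × sin(θ) / g = 2 × 12.0 × sin(70°) / 9.81 = 2 × 12.0 × 0.939693 / 9.81 = 2.299 s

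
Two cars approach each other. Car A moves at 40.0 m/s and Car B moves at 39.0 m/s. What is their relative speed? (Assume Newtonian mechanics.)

v_rel = v_A + v_B = 40.0 + 39.0 = 79.0 m/s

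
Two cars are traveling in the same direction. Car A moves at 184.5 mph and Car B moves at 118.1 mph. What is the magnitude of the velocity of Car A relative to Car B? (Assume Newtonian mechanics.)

v_rel = |v_A - v_B| = |184.5 - 118.1| = 66.4 mph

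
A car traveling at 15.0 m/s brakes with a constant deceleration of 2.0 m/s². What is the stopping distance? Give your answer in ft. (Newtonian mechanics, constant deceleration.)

d = v₀² / (2a) = 15.0² / (2 × 2.0) = 225.0 / 4.0 = 56.25 m
d = 56.25 m / 0.3048 = 184.5 ft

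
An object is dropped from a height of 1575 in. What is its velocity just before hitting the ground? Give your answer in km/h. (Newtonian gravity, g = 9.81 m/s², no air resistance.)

h = 1575 in × 0.0254 = 40.005 m
v = √(2gh) = √(2 × 9.81 × 40.005) = 28.016 m/s
v = 28.016 m/s / 0.2777777777777778 = 100.9 km/h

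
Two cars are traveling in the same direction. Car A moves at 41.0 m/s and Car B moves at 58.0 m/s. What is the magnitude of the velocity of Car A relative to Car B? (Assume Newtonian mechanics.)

v_rel = |v_A - v_B| = |41.0 - 58.0| = 17.0 m/s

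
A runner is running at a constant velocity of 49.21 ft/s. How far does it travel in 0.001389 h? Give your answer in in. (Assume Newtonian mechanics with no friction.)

v = 49.21 ft/s × 0.3048 = 14.9992 m/s
t = 0.001389 h × 3600.0 = 5.0004 s
d = v × t = 14.9992 × 5.0004 = 75.002 m
d = 75.002 m / 0.0254 = 2953 in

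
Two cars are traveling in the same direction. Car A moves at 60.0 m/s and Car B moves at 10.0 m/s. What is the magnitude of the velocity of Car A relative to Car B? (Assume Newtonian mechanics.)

v_rel = |v_A - v_B| = |60.0 - 10.0| = 50.0 m/s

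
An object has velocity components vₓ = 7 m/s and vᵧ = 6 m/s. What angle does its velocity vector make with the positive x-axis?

θ = arctan(vᵧ/vₓ) = arctan(6/7) = 40.6°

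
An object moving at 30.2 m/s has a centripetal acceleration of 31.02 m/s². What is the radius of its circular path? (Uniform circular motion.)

r = v²/a_c = 30.2²/31.02 = 29.4 m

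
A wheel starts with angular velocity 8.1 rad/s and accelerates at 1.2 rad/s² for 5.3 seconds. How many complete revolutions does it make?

θ = ω₀t + ½αt² = 8.1×5.3 + ½×1.2×5.3² = 59.784 rad
Total revolutions = θ/(2π) = 59.784/(2π) = 9.51
Complete revolutions = ⌊9.51⌋ = 9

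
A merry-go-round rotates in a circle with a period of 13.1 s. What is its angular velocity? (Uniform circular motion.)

ω = 2π/T = 2π/13.1 = 0.4796 rad/s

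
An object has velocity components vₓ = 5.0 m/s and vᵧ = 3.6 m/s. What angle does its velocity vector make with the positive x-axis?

θ = arctan(vᵧ/vₓ) = arctan(3.6/5.0) = 35.75°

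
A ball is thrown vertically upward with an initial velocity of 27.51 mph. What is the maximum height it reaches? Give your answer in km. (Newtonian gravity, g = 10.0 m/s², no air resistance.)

v₀ = 27.51 mph × 0.44704 = 12.2981 m/s
h_max = v₀² / (2g) = 12.2981² / (2 × 10.0) = 151.243 / 20.0 = 7.56215 m
h_max = 7.56215 m / 1000.0 = 0.007562 km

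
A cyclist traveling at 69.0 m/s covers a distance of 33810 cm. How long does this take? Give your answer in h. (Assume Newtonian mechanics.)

d = 33810 cm × 0.01 = 338.1 m
t = d / v = 338.1 / 69.0 = 4.9 s
t = 4.9 s / 3600.0 = 0.001361 h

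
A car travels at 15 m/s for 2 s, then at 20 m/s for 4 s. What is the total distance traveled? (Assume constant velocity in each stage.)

d₁ = v₁t₁ = 15 × 2 = 30 m
d₂ = v₂t₂ = 20 × 4 = 80 m
d_total = 30 + 80 = 110 m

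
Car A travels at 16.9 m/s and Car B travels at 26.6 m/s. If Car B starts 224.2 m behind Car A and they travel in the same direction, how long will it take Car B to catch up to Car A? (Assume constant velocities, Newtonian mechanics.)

Relative speed: v_rel = 26.6 - 16.9 = 9.7 m/s
Time to catch: t = d₀/v_rel = 224.2/9.7 = 23.11 s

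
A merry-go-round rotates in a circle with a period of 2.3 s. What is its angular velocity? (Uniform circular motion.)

ω = 2π/T = 2π/2.3 = 2.7318 rad/s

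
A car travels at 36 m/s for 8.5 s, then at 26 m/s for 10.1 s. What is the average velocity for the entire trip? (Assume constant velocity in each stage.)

d₁ = v₁t₁ = 36 × 8.5 = 306.0 m
d₂ = v₂t₂ = 26 × 10.1 = 262.6 m
d_total = 568.6 m, t_total = 18.6 s
v_avg = d_total/t_total = 568.6/18.6 = 30.57 m/s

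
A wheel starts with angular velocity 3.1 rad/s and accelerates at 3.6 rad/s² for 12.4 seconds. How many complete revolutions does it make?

θ = ω₀t + ½αt² = 3.1×12.4 + ½×3.6×12.4² = 315.208 rad
Total revolutions = θ/(2π) = 315.208/(2π) = 50.17
Complete revolutions = ⌊50.17⌋ = 50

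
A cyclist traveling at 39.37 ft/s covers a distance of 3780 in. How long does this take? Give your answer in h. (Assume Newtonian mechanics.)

d = 3780 in × 0.0254 = 96.012 m
v = 39.37 ft/s × 0.3048 = 11.99998 m/s
t = d / v = 96.012 / 11.99998 = 8.001013 s
t = 8.001013 s / 3600.0 = 0.002223 h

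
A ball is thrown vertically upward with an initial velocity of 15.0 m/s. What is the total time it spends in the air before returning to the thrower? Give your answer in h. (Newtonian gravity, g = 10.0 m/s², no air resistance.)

t_total = 2 × v₀ / g = 2 × 15.0 / 10.0 = 3.0 s
t_total = 3.0 s / 3600.0 = 0.0008333 h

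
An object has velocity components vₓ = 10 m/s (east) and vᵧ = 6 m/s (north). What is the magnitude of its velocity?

|v| = √(vₓ² + vᵧ²) = √(10² + 6²) = √(136) = 11.66 m/s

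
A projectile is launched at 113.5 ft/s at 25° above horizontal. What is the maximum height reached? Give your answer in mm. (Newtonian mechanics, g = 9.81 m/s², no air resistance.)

v₀ = 113.5 ft/s × 0.3048 = 34.5948 m/s
H = v₀² × sin²(θ) / (2g) = 34.5948² × sin(25°)² / (2 × 9.81) = 1196.8 × 0.178606 / 19.62 = 10.8948 m
H = 10.8948 m / 0.001 = 10890 mm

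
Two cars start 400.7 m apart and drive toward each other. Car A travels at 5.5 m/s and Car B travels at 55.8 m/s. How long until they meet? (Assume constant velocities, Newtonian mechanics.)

Combined speed: v_combined = 5.5 + 55.8 = 61.3 m/s
Time to meet: t = d/v_combined = 400.7/61.3 = 6.54 s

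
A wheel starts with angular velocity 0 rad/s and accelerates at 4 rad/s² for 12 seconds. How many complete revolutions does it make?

θ = ω₀t + ½αt² = 0×12 + ½×4×12² = 288.0 rad
Total revolutions = θ/(2π) = 288.0/(2π) = 45.84
Complete revolutions = ⌊45.84⌋ = 45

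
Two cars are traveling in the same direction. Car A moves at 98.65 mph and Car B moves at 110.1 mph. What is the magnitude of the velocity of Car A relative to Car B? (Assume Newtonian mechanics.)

v_rel = |v_A - v_B| = |98.65 - 110.1| = 11.45 mph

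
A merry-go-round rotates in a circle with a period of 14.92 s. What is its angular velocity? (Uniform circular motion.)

ω = 2π/T = 2π/14.92 = 0.4211 rad/s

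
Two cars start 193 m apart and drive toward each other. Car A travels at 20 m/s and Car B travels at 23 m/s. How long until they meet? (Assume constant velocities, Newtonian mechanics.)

Combined speed: v_combined = 20 + 23 = 43 m/s
Time to meet: t = d/v_combined = 193/43 = 4.49 s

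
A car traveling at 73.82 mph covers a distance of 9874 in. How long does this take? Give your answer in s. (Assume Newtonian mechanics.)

d = 9874 in × 0.0254 = 250.8 m
v = 73.82 mph × 0.44704 = 33.0005 m/s
t = d / v = 250.8 / 33.0005 = 7.6 s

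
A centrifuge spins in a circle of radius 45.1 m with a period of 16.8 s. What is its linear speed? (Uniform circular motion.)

v = 2πr/T = 2π×45.1/16.8 = 16.87 m/s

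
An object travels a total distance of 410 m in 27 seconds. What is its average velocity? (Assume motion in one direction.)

v_avg = Δd / Δt = 410 / 27 = 15.19 m/s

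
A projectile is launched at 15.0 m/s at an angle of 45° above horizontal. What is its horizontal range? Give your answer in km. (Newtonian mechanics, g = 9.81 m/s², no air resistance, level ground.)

R = v₀² × sin(2θ) / g = 15.0² × sin(2 × 45°) / 9.81 = 225.0 × 1.0 / 9.81 = 22.9358 m
R = 22.9358 m / 1000.0 = 0.02294 km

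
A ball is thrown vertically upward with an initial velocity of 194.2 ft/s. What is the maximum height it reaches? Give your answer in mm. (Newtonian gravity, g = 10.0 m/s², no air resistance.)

v₀ = 194.2 ft/s × 0.3048 = 59.1922 m/s
h_max = v₀² / (2g) = 59.1922² / (2 × 10.0) = 3503.72 / 20.0 = 175.186 m
h_max = 175.186 m / 0.001 = 175200 mm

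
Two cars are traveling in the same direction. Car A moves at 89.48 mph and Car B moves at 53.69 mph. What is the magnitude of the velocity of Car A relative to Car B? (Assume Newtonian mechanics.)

v_rel = |v_A - v_B| = |89.48 - 53.69| = 35.79 mph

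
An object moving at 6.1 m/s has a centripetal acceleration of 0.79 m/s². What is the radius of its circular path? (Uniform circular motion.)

r = v²/a_c = 6.1²/0.79 = 47.1 m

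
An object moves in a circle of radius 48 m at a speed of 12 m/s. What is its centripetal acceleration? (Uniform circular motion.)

a_c = v²/r = 12²/48 = 144/48 = 3.0 m/s²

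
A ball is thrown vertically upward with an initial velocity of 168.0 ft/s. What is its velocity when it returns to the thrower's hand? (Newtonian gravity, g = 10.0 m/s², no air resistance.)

By conservation of energy (no air resistance), the ball returns to the throw height with the same speed as launch, but directed downward.
|v_ground| = v₀ = 168.0 ft/s
v_ground = 168.0 ft/s (downward)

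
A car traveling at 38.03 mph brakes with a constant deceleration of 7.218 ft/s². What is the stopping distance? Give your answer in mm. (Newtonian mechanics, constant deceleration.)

v₀ = 38.03 mph × 0.44704 = 17.0009 m/s
a = 7.218 ft/s² × 0.3048 = 2.20005 m/s²
d = v₀² / (2a) = 17.0009² / (2 × 2.20005) = 289.031 / 4.4001 = 65.6874 m
d = 65.6874 m / 0.001 = 65690 mm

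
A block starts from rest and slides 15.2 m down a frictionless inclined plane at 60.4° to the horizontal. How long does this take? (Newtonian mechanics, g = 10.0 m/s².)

a = g sin(θ) = 10.0 × sin(60.4°) = 8.6949 m/s²
t = √(2d/a) = √(2 × 15.2 / 8.6949) = 1.87 s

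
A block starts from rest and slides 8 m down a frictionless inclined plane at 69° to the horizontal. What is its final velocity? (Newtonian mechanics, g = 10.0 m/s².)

a = g sin(θ) = 10.0 × sin(69°) = 9.3358 m/s²
v = √(2ad) = √(2 × 9.3358 × 8) = 12.22 m/s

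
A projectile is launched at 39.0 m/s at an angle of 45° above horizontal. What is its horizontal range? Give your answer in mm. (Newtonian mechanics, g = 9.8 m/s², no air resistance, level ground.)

R = v₀² × sin(2θ) / g = 39.0² × sin(2 × 45°) / 9.8 = 1521.0 × 1.0 / 9.8 = 155.204 m
R = 155.204 m / 0.001 = 155200 mm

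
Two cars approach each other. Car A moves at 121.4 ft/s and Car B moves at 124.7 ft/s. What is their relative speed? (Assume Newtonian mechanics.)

v_rel = v_A + v_B = 121.4 + 124.7 = 246.1 ft/s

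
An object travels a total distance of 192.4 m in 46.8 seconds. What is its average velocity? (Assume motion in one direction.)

v_avg = Δd / Δt = 192.4 / 46.8 = 4.11 m/s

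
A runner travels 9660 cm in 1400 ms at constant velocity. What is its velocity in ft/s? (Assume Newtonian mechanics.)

d = 9660 cm × 0.01 = 96.6 m
t = 1400 ms × 0.001 = 1.4 s
v = d / t = 96.6 / 1.4 = 69.0 m/s
v = 69.0 m/s / 0.3048 = 226.4 ft/s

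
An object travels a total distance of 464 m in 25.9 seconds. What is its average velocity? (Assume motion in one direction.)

v_avg = Δd / Δt = 464 / 25.9 = 17.92 m/s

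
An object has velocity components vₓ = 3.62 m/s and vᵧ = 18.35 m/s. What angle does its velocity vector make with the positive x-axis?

θ = arctan(vᵧ/vₓ) = arctan(18.35/3.62) = 78.84°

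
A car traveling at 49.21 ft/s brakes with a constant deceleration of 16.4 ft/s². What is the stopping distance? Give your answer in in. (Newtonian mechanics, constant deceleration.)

v₀ = 49.21 ft/s × 0.3048 = 14.9992 m/s
a = 16.4 ft/s² × 0.3048 = 4.99872 m/s²
d = v₀² / (2a) = 14.9992² / (2 × 4.99872) = 224.976 / 9.99744 = 22.5034 m
d = 22.5034 m / 0.0254 = 886.0 in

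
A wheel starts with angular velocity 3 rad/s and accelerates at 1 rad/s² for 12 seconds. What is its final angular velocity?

ω = ω₀ + αt = 3 + 1 × 12 = 15 rad/s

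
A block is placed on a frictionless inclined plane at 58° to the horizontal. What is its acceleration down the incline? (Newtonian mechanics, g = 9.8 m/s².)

a = g sin(θ) = 9.8 × sin(58°) = 9.8 × 0.848 = 8.31 m/s²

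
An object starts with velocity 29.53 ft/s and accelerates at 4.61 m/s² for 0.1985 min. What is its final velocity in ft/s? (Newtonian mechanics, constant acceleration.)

v₀ = 29.53 ft/s × 0.3048 = 9.00074 m/s
t = 0.1985 min × 60.0 = 11.91 s
v = v₀ + a × t = 9.00074 + 4.61 × 11.91 = 63.9058 m/s
v = 63.9058 m/s / 0.3048 = 209.7 ft/s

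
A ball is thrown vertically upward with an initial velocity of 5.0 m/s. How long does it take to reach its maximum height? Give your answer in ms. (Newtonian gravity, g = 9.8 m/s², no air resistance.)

t_up = v₀ / g = 5.0 / 9.8 = 0.510204 s
t_up = 0.510204 s / 0.001 = 510.2 ms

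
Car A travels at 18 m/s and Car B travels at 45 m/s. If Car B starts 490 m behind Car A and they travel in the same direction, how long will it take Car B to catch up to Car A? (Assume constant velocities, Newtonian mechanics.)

Relative speed: v_rel = 45 - 18 = 27 m/s
Time to catch: t = d₀/v_rel = 490/27 = 18.15 s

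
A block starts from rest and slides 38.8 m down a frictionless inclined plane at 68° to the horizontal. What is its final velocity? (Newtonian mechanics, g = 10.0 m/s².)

a = g sin(θ) = 10.0 × sin(68°) = 9.2718 m/s²
v = √(2ad) = √(2 × 9.2718 × 38.8) = 26.82 m/s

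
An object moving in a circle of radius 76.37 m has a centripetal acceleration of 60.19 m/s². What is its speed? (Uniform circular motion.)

v = √(a_c × r) = √(60.19 × 76.37) = 67.8 m/s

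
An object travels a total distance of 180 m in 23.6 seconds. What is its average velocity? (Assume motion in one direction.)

v_avg = Δd / Δt = 180 / 23.6 = 7.63 m/s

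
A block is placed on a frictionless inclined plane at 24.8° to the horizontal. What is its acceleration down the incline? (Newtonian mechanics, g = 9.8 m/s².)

a = g sin(θ) = 9.8 × sin(24.8°) = 9.8 × 0.4195 = 4.11 m/s²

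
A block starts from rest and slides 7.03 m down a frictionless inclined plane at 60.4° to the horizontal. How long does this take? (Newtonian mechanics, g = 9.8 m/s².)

a = g sin(θ) = 9.8 × sin(60.4°) = 8.5211 m/s²
t = √(2d/a) = √(2 × 7.03 / 8.5211) = 1.28 s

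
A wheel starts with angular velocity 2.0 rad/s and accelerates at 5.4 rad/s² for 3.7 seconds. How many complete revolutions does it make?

θ = ω₀t + ½αt² = 2.0×3.7 + ½×5.4×3.7² = 44.363 rad
Total revolutions = θ/(2π) = 44.363/(2π) = 7.06
Complete revolutions = ⌊7.06⌋ = 7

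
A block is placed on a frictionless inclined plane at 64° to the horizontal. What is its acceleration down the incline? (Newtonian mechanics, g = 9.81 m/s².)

a = g sin(θ) = 9.81 × sin(64°) = 9.81 × 0.8988 = 8.82 m/s²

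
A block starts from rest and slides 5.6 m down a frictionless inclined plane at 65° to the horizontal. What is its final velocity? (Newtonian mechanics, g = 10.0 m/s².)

a = g sin(θ) = 10.0 × sin(65°) = 9.0631 m/s²
v = √(2ad) = √(2 × 9.0631 × 5.6) = 10.08 m/s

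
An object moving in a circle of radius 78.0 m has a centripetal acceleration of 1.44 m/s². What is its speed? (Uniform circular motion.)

v = √(a_c × r) = √(1.44 × 78.0) = 10.6 m/s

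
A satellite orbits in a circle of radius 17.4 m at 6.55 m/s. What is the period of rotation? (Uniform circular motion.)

T = 2πr/v = 2π×17.4/6.55 = 16.69 s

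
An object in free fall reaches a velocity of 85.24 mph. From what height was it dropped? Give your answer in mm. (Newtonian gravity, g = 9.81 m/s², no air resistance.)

v = 85.24 mph × 0.44704 = 38.1057 m/s
h = v² / (2g) = 38.1057² / (2 × 9.81) = 74.0084 m
h = 74.0084 m / 0.001 = 74010 mm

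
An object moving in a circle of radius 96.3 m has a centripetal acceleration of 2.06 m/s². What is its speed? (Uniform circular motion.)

v = √(a_c × r) = √(2.06 × 96.3) = 14.08 m/s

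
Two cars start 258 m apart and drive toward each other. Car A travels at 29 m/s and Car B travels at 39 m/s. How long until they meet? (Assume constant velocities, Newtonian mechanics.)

Combined speed: v_combined = 29 + 39 = 68 m/s
Time to meet: t = d/v_combined = 258/68 = 3.79 s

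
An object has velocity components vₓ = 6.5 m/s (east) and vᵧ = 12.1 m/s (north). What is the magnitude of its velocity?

|v| = √(vₓ² + vᵧ²) = √(6.5² + 12.1²) = √(188.66) = 13.74 m/s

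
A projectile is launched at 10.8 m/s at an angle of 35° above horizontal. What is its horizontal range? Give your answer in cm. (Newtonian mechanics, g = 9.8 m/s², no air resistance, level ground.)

R = v₀² × sin(2θ) / g = 10.8² × sin(2 × 35°) / 9.8 = 116.64 × 0.939693 / 9.8 = 11.1843 m
R = 11.1843 m / 0.01 = 1118 cm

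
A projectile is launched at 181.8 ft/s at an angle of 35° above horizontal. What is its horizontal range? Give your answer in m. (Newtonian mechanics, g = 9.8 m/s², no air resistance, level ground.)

v₀ = 181.8 ft/s × 0.3048 = 55.4126 m/s
R = v₀² × sin(2θ) / g = 55.4126² × sin(2 × 35°) / 9.8 = 3070.56 × 0.939693 / 9.8 = 294.4 m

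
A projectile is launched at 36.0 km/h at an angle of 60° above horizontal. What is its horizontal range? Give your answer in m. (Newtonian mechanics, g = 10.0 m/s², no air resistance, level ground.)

v₀ = 36.0 km/h × 0.2777777777777778 = 10.0 m/s
R = v₀² × sin(2θ) / g = 10.0² × sin(2 × 60°) / 10.0 = 100.0 × 0.866025 / 10.0 = 8.66 m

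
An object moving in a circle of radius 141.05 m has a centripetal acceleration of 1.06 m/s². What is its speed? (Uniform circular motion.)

v = √(a_c × r) = √(1.06 × 141.05) = 12.23 m/s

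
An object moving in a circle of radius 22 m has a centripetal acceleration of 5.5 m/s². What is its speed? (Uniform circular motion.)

v = √(a_c × r) = √(5.5 × 22) = 11.0 m/s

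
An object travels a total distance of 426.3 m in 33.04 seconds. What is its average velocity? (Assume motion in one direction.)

v_avg = Δd / Δt = 426.3 / 33.04 = 12.9 m/s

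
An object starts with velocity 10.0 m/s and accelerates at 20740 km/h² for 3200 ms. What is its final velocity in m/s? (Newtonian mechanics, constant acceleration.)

a = 20740 km/h² × 7.716049382716049e-05 = 1.60031 m/s²
t = 3200 ms × 0.001 = 3.2 s
v = v₀ + a × t = 10.0 + 1.60031 × 3.2 = 15.12 m/s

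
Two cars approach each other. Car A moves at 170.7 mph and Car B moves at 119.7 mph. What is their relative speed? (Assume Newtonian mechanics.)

v_rel = v_A + v_B = 170.7 + 119.7 = 290.4 mph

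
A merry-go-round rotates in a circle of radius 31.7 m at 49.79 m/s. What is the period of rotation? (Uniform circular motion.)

T = 2πr/v = 2π×31.7/49.79 = 4.0 s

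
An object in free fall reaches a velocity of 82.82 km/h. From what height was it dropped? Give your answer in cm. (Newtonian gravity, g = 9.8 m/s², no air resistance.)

v = 82.82 km/h × 0.2777777777777778 = 23.0056 m/s
h = v² / (2g) = 23.0056² / (2 × 9.8) = 27.0029 m
h = 27.0029 m / 0.01 = 2700 cm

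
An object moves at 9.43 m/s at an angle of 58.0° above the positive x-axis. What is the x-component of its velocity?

vₓ = v cos(θ) = 9.43 × cos(58.0°) = 5.0 m/s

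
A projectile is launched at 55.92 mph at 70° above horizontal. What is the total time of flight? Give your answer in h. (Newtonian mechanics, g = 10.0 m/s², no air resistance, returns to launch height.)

v₀ = 55.92 mph × 0.44704 = 24.9985 m/s
T = 2 × v₀ × sin(θ) / g = 2 × 24.9985 × sin(70°) / 10.0 = 2 × 24.9985 × 0.939693 / 10.0 = 4.69818 s
T = 4.69818 s / 3600.0 = 0.001305 h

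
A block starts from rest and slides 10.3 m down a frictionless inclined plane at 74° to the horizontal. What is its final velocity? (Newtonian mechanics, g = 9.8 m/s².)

a = g sin(θ) = 9.8 × sin(74°) = 9.4204 m/s²
v = √(2ad) = √(2 × 9.4204 × 10.3) = 13.93 m/s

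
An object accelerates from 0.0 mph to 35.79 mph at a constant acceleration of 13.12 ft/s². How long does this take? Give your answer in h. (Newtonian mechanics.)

v₀ = 0.0 mph × 0.44704 = 0.0 m/s
v = 35.79 mph × 0.44704 = 15.9996 m/s
a = 13.12 ft/s² × 0.3048 = 3.99898 m/s²
t = (v - v₀) / a = (15.9996 - 0.0) / 3.99898 = 4.00092 s
t = 4.00092 s / 3600.0 = 0.001111 h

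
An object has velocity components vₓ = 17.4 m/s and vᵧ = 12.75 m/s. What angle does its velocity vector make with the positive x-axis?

θ = arctan(vᵧ/vₓ) = arctan(12.75/17.4) = 36.23°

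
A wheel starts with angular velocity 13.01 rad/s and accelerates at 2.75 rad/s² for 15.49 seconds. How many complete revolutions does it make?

θ = ω₀t + ½αt² = 13.01×15.49 + ½×2.75×15.49² = 531.4425375 rad
Total revolutions = θ/(2π) = 531.4425375/(2π) = 84.58
Complete revolutions = ⌊84.58⌋ = 84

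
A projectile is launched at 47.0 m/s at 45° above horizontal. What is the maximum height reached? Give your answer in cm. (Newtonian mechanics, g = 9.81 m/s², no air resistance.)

H = v₀² × sin²(θ) / (2g) = 47.0² × sin(45°)² / (2 × 9.81) = 2209.0 × 0.5 / 19.62 = 56.2946 m
H = 56.2946 m / 0.01 = 5629 cm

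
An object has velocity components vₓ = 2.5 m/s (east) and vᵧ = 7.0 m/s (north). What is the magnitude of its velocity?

|v| = √(vₓ² + vᵧ²) = √(2.5² + 7.0²) = √(55.25) = 7.43 m/s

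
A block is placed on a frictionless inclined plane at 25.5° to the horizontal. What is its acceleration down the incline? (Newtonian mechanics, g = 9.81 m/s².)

a = g sin(θ) = 9.81 × sin(25.5°) = 9.81 × 0.4305 = 4.22 m/s²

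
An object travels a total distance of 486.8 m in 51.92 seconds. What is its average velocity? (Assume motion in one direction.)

v_avg = Δd / Δt = 486.8 / 51.92 = 9.38 m/s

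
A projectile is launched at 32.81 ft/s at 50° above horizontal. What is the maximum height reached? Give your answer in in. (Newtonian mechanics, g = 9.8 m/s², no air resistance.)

v₀ = 32.81 ft/s × 0.3048 = 10.0005 m/s
H = v₀² × sin²(θ) / (2g) = 10.0005² × sin(50°)² / (2 × 9.8) = 100.01 × 0.586824 / 19.6 = 2.9943 m
H = 2.9943 m / 0.0254 = 117.9 in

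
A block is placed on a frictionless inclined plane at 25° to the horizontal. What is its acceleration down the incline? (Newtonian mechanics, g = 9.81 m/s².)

a = g sin(θ) = 9.81 × sin(25°) = 9.81 × 0.4226 = 4.15 m/s²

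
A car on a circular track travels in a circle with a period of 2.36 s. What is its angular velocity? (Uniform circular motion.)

ω = 2π/T = 2π/2.36 = 2.6624 rad/s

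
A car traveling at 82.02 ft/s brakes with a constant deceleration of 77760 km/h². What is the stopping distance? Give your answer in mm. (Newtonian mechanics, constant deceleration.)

v₀ = 82.02 ft/s × 0.3048 = 24.9997 m/s
a = 77760 km/h² × 7.716049382716049e-05 = 6.0 m/s²
d = v₀² / (2a) = 24.9997² / (2 × 6.0) = 624.985 / 12.0 = 52.0821 m
d = 52.0821 m / 0.001 = 52080 mm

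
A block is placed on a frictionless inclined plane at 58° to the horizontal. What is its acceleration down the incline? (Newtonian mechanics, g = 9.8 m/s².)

a = g sin(θ) = 9.8 × sin(58°) = 9.8 × 0.848 = 8.31 m/s²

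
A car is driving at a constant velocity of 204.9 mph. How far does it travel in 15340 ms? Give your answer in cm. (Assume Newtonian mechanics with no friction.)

v = 204.9 mph × 0.44704 = 91.5985 m/s
t = 15340 ms × 0.001 = 15.34 s
d = v × t = 91.5985 × 15.34 = 1405.12 m
d = 1405.12 m / 0.01 = 140500 cm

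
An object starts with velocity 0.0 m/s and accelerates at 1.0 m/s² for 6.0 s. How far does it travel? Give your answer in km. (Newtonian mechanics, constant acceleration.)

d = v₀ × t + ½ × a × t² = 0.0 × 6.0 + 0.5 × 1.0 × 6.0² = 18.0 m
d = 18.0 m / 1000.0 = 0.018 km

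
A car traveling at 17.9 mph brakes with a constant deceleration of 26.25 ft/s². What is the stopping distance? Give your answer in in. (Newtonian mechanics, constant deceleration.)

v₀ = 17.9 mph × 0.44704 = 8.00202 m/s
a = 26.25 ft/s² × 0.3048 = 8.001 m/s²
d = v₀² / (2a) = 8.00202² / (2 × 8.001) = 64.0323 / 16.002 = 4.00152 m
d = 4.00152 m / 0.0254 = 157.5 in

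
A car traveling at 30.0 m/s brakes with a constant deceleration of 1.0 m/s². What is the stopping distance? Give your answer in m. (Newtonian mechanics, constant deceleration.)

d = v₀² / (2a) = 30.0² / (2 × 1.0) = 900.0 / 2.0 = 450.0 m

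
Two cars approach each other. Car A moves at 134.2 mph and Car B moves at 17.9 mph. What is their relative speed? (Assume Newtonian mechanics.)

v_rel = v_A + v_B = 134.2 + 17.9 = 152.1 mph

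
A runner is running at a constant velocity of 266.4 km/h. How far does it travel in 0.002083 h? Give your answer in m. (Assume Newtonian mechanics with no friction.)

v = 266.4 km/h × 0.2777777777777778 = 74.0 m/s
t = 0.002083 h × 3600.0 = 7.4988 s
d = v × t = 74.0 × 7.4988 = 554.9 m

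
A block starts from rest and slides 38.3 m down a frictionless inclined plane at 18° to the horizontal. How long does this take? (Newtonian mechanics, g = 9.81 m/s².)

a = g sin(θ) = 9.81 × sin(18°) = 3.0315 m/s²
t = √(2d/a) = √(2 × 38.3 / 3.0315) = 5.03 s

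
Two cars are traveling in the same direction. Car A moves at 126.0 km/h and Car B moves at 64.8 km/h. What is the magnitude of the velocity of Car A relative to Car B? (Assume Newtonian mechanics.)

v_rel = |v_A - v_B| = |126.0 - 64.8| = 61.2 km/h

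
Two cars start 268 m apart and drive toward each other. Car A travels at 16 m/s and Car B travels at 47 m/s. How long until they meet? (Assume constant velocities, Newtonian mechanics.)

Combined speed: v_combined = 16 + 47 = 63 m/s
Time to meet: t = d/v_combined = 268/63 = 4.25 s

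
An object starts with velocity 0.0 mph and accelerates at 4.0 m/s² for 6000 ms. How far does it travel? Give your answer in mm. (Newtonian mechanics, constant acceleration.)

v₀ = 0.0 mph × 0.44704 = 0.0 m/s
t = 6000 ms × 0.001 = 6.0 s
d = v₀ × t + ½ × a × t² = 0.0 × 6.0 + 0.5 × 4.0 × 6.0² = 72.0 m
d = 72.0 m / 0.001 = 72000 mm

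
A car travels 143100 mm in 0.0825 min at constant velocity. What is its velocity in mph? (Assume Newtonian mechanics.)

d = 143100 mm × 0.001 = 143.1 m
t = 0.0825 min × 60.0 = 4.95 s
v = d / t = 143.1 / 4.95 = 28.9091 m/s
v = 28.9091 m/s / 0.44704 = 64.67 mph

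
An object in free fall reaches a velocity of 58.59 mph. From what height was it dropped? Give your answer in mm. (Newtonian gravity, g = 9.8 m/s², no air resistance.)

v = 58.59 mph × 0.44704 = 26.1921 m/s
h = v² / (2g) = 26.1921² / (2 × 9.8) = 35.0013 m
h = 35.0013 m / 0.001 = 35000 mm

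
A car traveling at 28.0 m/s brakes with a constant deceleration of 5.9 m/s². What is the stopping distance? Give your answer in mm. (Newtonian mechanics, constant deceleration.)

d = v₀² / (2a) = 28.0² / (2 × 5.9) = 784.0 / 11.8 = 66.4407 m
d = 66.4407 m / 0.001 = 66440 mm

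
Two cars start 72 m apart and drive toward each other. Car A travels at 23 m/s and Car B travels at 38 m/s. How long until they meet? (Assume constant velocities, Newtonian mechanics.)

Combined speed: v_combined = 23 + 38 = 61 m/s
Time to meet: t = d/v_combined = 72/61 = 1.18 s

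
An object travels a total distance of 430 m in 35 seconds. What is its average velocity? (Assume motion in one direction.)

v_avg = Δd / Δt = 430 / 35 = 12.29 m/s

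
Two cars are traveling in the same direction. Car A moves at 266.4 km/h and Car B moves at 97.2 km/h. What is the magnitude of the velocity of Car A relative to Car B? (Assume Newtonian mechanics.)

v_rel = |v_A - v_B| = |266.4 - 97.2| = 169.2 km/h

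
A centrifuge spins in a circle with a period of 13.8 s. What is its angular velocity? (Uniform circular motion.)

ω = 2π/T = 2π/13.8 = 0.4553 rad/s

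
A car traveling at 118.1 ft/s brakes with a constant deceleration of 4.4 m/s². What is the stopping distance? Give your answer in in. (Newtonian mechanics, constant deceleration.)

v₀ = 118.1 ft/s × 0.3048 = 35.9969 m/s
d = v₀² / (2a) = 35.9969² / (2 × 4.4) = 1295.78 / 8.8 = 147.248 m
d = 147.248 m / 0.0254 = 5797 in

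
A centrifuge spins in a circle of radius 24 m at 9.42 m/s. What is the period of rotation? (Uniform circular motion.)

T = 2πr/v = 2π×24/9.42 = 16.01 s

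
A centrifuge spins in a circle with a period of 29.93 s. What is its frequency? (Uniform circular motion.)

f = 1/T = 1/29.93 = 0.0334 Hz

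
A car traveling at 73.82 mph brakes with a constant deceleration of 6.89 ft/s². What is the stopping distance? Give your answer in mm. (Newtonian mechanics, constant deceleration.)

v₀ = 73.82 mph × 0.44704 = 33.0005 m/s
a = 6.89 ft/s² × 0.3048 = 2.10007 m/s²
d = v₀² / (2a) = 33.0005² / (2 × 2.10007) = 1089.03 / 4.20014 = 259.284 m
d = 259.284 m / 0.001 = 259300 mm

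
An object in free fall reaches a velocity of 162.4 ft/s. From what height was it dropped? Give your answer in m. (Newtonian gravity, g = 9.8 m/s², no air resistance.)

v = 162.4 ft/s × 0.3048 = 49.4995 m/s
h = v² / (2g) = 49.4995² / (2 × 9.8) = 125.0 m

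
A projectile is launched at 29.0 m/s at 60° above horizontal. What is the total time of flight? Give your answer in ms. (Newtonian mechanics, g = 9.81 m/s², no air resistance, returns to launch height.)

T = 2 × v₀ × sin(θ) / g = 2 × 29.0 × sin(60°) / 9.81 = 2 × 29.0 × 0.866025 / 9.81 = 5.12023 s
T = 5.12023 s / 0.001 = 5120 ms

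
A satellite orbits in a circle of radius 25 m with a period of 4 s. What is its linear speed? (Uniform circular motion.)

v = 2πr/T = 2π×25/4 = 39.27 m/s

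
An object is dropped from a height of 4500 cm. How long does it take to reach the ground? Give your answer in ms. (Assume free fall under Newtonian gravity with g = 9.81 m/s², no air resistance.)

h = 4500 cm × 0.01 = 45.0 m
t = √(2h/g) = √(2 × 45.0 / 9.81) = 3.02891 s
t = 3.02891 s / 0.001 = 3029 ms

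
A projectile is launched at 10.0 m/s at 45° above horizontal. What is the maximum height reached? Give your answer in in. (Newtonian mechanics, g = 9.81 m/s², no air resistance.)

H = v₀² × sin²(θ) / (2g) = 10.0² × sin(45°)² / (2 × 9.81) = 100.0 × 0.5 / 19.62 = 2.54842 m
H = 2.54842 m / 0.0254 = 100.3 in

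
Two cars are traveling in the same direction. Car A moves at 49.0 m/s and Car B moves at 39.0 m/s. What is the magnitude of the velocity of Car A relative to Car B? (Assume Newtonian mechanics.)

v_rel = |v_A - v_B| = |49.0 - 39.0| = 10.0 m/s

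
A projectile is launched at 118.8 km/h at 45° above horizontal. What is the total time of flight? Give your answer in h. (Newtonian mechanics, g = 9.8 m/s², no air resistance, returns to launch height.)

v₀ = 118.8 km/h × 0.2777777777777778 = 33.0 m/s
T = 2 × v₀ × sin(θ) / g = 2 × 33.0 × sin(45°) / 9.8 = 2 × 33.0 × 0.707107 / 9.8 = 4.76215 s
T = 4.76215 s / 3600.0 = 0.001323 h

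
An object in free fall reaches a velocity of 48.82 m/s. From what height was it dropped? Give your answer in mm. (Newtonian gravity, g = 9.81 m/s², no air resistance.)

h = v² / (2g) = 48.82² / (2 × 9.81) = 121.478 m
h = 121.478 m / 0.001 = 121500 mm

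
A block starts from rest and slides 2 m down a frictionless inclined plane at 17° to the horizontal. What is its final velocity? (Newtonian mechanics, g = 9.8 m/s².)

a = g sin(θ) = 9.8 × sin(17°) = 2.8652 m/s²
v = √(2ad) = √(2 × 2.8652 × 2) = 3.39 m/s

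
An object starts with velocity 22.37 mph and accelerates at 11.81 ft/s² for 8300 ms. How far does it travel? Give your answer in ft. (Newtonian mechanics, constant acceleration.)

v₀ = 22.37 mph × 0.44704 = 10.0003 m/s
a = 11.81 ft/s² × 0.3048 = 3.59969 m/s²
t = 8300 ms × 0.001 = 8.3 s
d = v₀ × t + ½ × a × t² = 10.0003 × 8.3 + 0.5 × 3.59969 × 8.3² = 206.994 m
d = 206.994 m / 0.3048 = 679.1 ft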